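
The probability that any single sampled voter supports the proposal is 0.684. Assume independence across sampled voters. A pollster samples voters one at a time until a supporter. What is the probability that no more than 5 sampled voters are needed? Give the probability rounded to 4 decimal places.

0.9968

Y = number of sampled voters to the first success; geometric, p = 0.684.
P(Y ≤ 5) = 1 − (1−p)^5 = 1 − 0.003151 = 0.996849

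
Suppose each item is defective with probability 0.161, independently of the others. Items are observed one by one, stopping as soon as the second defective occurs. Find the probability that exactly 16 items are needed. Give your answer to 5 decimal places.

0.03330

Y = trial on which the second success occurs; negative binomial, r=2, p=0.161.
P(Y=16) = C(15,1) · p^2 · (1−p)^14
= 15 · 0.025921 · 0.085638 = 0.0332974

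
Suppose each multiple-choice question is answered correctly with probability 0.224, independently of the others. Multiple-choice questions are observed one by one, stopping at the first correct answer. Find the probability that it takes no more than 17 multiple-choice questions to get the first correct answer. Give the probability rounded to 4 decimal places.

0.9866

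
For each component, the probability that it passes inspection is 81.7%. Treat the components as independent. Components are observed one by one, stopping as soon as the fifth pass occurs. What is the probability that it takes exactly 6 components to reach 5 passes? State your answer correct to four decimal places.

Y = trial on which the fifth success occurs; negative binomial, r=5, p=0.817.
P(Y=6) = C(5,4) · p^5 · (1−p)^1
= 5 · 0.36401 · 0.183 = 0.333067

0.3331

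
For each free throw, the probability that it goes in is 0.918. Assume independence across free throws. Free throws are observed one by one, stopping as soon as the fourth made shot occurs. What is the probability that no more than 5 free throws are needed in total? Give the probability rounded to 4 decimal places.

0.9431

Finishing within 5 free throws ⇔ at least 4 successes in the first 5. With X ~ Binomial(5, 0.918), P(Y ≤ 5) = 1 − P(X ≤ 3).
  k=0: C(5,0)·0.918^0·0.082^5 = 0.000004
  k=1: C(5,1)·0.918^1·0.082^4 = 0.000208
  k=2: C(5,2)·0.918^2·0.082^3 = 0.004647
  k=3: C(5,3)·0.918^3·0.082^2 = 0.052018
1 − 0.056876 = 0.943124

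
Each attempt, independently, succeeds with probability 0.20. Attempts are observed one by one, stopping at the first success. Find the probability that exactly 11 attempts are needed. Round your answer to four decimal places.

0.0215

Geometric (trials to first success), p = 0.20.
P(Y = 11) = (1−p)^10 · p = 0.10737 · 0.20 = 0.021475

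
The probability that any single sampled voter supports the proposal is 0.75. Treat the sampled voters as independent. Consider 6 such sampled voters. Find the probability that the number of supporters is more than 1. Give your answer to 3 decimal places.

X ~ Binomial(6, 0.75); P(X ≥ 2) = Σ C(6,k) p^k (1−p)^(6−k) over k:
  k=2: C(6,2)·0.75^2·0.25^4 = 0.03296
  k=3: C(6,3)·0.75^3·0.25^3 = 0.13184
  k=4: C(6,4)·0.75^4·0.25^2 = 0.29663
  k=5: C(6,5)·0.75^5·0.25^1 = 0.35596
  k=6: C(6,6)·0.75^6·0.25^0 = 0.17798
Total = 0.99536

0.995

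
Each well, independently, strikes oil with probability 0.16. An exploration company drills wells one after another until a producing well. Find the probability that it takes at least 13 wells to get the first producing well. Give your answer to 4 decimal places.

Y = number of wells to the first success; geometric, p = 0.16.
P(Y > 12) = P(first 12 all fail) = (1−p)^12 = 0.123410

0.1234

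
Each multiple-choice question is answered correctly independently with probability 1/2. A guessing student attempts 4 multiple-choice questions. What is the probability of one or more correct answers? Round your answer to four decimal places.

0.9375

P(at least one) = 1 − P(none) = 1 − (1 − 0.50)^4
= 1 − 0.062500 = 0.937500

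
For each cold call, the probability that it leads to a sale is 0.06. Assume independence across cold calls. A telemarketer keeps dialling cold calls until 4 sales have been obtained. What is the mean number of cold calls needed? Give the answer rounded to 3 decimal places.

66.667

Y = total cold calls until the fourth success; negative binomial with r=4, p=0.06.
E[Y] = r / p = 4 / 0.06 = 66.66667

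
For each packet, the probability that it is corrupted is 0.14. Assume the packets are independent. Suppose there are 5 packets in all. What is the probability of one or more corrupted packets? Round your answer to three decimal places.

0.530

P(at least one) = 1 − P(none) = 1 − (1 − 0.14)^5
= 1 − 0.47043 = 0.52957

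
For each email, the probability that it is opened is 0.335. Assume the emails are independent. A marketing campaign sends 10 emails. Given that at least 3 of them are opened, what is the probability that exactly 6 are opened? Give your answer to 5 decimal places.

0.08236

X ~ Binomial(10, 0.335). Want P(X=6 | X≥3) = P(X=6) / P(X≥3).
P(X=6) = C(10,6)·0.335^6·0.665^4 = 0.0580463
P(X≥3) = 1 − 0.0169128 − 0.0852000 − 0.1931414 = 0.7047458
Ratio = 0.0580463 / 0.7047458 = 0.0823649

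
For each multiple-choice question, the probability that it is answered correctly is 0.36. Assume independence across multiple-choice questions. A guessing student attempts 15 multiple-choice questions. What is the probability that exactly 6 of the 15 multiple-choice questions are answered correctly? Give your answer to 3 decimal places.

X ~ Binomial(n=15, p=0.36).
P(X=6) = C(15,6) · p^6 · (1−p)^9
= 5005 · 0.0021768 · 0.018014 = 0.19626

0.196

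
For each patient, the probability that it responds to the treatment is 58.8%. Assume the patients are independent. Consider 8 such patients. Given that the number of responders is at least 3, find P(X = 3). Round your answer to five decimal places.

0.14342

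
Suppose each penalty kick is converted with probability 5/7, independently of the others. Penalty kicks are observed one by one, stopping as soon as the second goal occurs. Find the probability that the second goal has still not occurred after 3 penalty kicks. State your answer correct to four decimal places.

0.1983

Needing more than 3 penalty kicks ⇔ fewer than 2 successes in the first 3. With X ~ Binomial(3, 0.714286), P(Y > 3) = P(X ≤ 1).
  k=0: C(3,0)·0.714286^0·0.285714^3 = 0.023324
  k=1: C(3,1)·0.714286^1·0.285714^2 = 0.174927
P(X ≤ 1) = 0.198251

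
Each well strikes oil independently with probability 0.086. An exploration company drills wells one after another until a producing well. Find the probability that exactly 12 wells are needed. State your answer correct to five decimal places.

0.03198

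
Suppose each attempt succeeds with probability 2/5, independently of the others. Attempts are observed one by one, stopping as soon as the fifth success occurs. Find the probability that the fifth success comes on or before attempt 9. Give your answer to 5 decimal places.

Finishing within 9 attempts ⇔ at least 5 successes in the first 9. With X ~ Binomial(9, 0.40), P(Y ≤ 9) = 1 − P(X ≤ 4).
  k=0: C(9,0)·0.40^0·0.60^9 = 0.0100777
  k=1: C(9,1)·0.40^1·0.60^8 = 0.0604662
  k=2: C(9,2)·0.40^2·0.60^7 = 0.1612431
  k=3: C(9,3)·0.40^3·0.60^6 = 0.2508227
  k=4: C(9,4)·0.40^4·0.60^5 = 0.2508227
1 − 0.7334323 = 0.2665677

0.26657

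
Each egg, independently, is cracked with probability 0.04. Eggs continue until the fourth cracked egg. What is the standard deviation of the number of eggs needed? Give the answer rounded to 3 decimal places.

Y = total eggs until the fourth success; negative binomial with r=4, p=0.04.
SD(Y) = √[r(1−p)/p²] = √(2400.00000) = 48.98979

48.990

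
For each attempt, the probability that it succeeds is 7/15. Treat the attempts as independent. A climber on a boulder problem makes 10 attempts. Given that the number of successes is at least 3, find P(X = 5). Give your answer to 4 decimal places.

X ~ Binomial(10, 0.466667). Want P(X=5 | X≥3) = P(X=5) / P(X≥3).
P(X=5) = C(10,5)·0.466667^5·0.533333^5 = 0.240673
P(X≥3) = 1 − 0.001862 − 0.016293 − 0.064153 = 0.917692
Ratio = 0.240673 / 0.917692 = 0.262259

0.2623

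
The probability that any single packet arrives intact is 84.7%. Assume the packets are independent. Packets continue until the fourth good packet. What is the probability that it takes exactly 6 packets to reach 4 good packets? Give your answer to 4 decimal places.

0.1205

Y = trial on which the fourth success occurs; negative binomial, r=4, p=0.847.
P(Y=6) = C(5,3) · p^4 · (1−p)^2
= 10 · 0.51468 · 0.023409 = 0.120480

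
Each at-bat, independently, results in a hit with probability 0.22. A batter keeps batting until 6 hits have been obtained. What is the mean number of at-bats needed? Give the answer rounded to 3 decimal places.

Y = total at-bats until the sixth success; negative binomial with r=6, p=0.22.
E[Y] = r / p = 6 / 0.22 = 27.27273

27.273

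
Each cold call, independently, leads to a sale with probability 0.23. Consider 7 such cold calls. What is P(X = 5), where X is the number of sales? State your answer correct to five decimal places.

0.00801

X ~ Binomial(n=7, p=0.23).
P(X=5) = C(7,5) · p^5 · (1−p)^2
= 21 · 0.00064363 · 0.5929 = 0.0080138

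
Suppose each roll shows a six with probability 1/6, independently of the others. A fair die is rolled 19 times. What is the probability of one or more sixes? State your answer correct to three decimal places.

0.969

P(at least one) = 1 − P(none) = 1 − (1 − 0.166667)^19
= 1 − 0.03130 = 0.96870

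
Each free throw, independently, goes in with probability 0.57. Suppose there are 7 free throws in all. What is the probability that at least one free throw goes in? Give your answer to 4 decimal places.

P(at least one) = 1 − P(none) = 1 − (1 − 0.57)^7
= 1 − 0.002718 = 0.997282

0.9973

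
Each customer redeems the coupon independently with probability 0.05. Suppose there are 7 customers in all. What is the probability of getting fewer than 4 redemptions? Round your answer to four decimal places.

X ~ Binomial(7, 0.05); P(X ≤ 3) = Σ C(7,k) p^k (1−p)^(7−k) over k:
  k=0: C(7,0)·0.05^0·0.95^7 = 0.698337
  k=1: C(7,1)·0.05^1·0.95^6 = 0.257282
  k=2: C(7,2)·0.05^2·0.95^5 = 0.040623
  k=3: C(7,3)·0.05^3·0.95^4 = 0.003563
Total = 0.999806

0.9998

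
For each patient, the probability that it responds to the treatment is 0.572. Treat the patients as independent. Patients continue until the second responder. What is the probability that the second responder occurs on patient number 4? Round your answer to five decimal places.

Y = trial on which the second success occurs; negative binomial, r=2, p=0.572.
P(Y=4) = C(3,1) · p^2 · (1−p)^2
= 3 · 0.32718 · 0.18318 = 0.1798046

0.17980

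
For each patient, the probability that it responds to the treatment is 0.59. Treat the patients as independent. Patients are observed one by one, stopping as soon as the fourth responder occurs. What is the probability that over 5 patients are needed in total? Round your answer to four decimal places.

0.6801

Needing more than 5 patients ⇔ fewer than 4 successes in the first 5. With X ~ Binomial(5, 0.59), P(Y > 5) = P(X ≤ 3).
  k=0: C(5,0)·0.59^0·0.41^5 = 0.011586
  k=1: C(5,1)·0.59^1·0.41^4 = 0.083360
  k=2: C(5,2)·0.59^2·0.41^3 = 0.239914
  k=3: C(5,3)·0.59^3·0.41^2 = 0.345242
P(X ≤ 3) = 0.680102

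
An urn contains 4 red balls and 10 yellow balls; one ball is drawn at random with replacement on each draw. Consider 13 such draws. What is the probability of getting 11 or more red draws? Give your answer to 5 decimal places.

X ~ Binomial(13, 0.285714); P(X ≥ 11) = Σ C(13,k) p^k (1−p)^(13−k) over k:
  k=11: C(13,11)·0.285714^11·0.714286^2 = 0.0000412
  k=12: C(13,12)·0.285714^12·0.714286^1 = 0.0000027
  k=13: C(13,13)·0.285714^13·0.714286^0 = 0.0000001
Total = 0.0000441

0.00004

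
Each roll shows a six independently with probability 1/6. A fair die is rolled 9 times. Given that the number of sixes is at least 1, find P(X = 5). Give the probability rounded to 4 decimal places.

X ~ Binomial(9, 0.166667). Want P(X=5 | X≥1) = P(X=5) / P(X≥1).
P(X=5) = C(9,5)·0.166667^5·0.833333^4 = 0.007814
P(X≥1) = 1 − 0.193807 = 0.806193
Ratio = 0.007814 / 0.806193 = 0.009693

0.0097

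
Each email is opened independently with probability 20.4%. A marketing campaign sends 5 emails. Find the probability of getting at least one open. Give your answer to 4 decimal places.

0.6804

P(at least one) = 1 − P(none) = 1 − (1 − 0.204)^5
= 1 − 0.319570 = 0.680430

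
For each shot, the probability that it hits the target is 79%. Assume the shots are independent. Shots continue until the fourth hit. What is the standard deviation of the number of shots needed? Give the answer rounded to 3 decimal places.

Y = total shots until the fourth success; negative binomial with r=4, p=0.79.
SD(Y) = √[r(1−p)/p²] = √(1.34594) = 1.16015

1.160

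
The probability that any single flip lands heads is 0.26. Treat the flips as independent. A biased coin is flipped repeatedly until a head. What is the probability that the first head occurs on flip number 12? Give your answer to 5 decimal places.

0.00947

Geometric (trials to first success), p = 0.26.
P(Y = 12) = (1−p)^11 · p = 0.036438 · 0.26 = 0.0094738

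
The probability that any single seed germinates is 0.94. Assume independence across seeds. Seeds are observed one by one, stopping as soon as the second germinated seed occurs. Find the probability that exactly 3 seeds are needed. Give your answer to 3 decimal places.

Y = trial on which the second success occurs; negative binomial, r=2, p=0.94.
P(Y=3) = C(2,1) · p^2 · (1−p)^1
= 2 · 0.8836 · 0.06 = 0.10603

0.106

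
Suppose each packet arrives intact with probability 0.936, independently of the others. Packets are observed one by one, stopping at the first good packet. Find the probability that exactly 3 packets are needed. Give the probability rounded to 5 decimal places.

Geometric (trials to first success), p = 0.936.
P(Y = 3) = (1−p)^2 · p = 0.004096 · 0.936 = 0.0038339

0.00383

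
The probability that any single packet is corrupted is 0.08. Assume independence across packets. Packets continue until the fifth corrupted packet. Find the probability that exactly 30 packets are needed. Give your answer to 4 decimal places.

0.0097

Y = trial on which the fifth success occurs; negative binomial, r=5, p=0.08.
P(Y=30) = C(29,4) · p^5 · (1−p)^25
= 23751 · 3.2768e-06 · 0.12436 = 0.009679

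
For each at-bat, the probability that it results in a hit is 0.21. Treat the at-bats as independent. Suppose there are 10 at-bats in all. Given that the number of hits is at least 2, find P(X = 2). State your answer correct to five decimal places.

0.46061

X ~ Binomial(10, 0.21). Want P(X=2 | X≥2) = P(X=2) / P(X≥2).
P(X=2) = C(10,2)·0.21^2·0.79^8 = 0.3010702
P(X≥2) = 1 − 0.0946828 − 0.2516884 = 0.6536289
Ratio = 0.3010702 / 0.6536289 = 0.4606134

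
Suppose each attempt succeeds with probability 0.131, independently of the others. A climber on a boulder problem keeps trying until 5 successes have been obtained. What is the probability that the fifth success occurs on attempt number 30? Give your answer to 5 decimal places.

0.02739

Y = trial on which the fifth success occurs; negative binomial, r=5, p=0.131.
P(Y=30) = C(29,4) · p^5 · (1−p)^25
= 23751 · 3.8579e-05 · 0.029888 = 0.0273863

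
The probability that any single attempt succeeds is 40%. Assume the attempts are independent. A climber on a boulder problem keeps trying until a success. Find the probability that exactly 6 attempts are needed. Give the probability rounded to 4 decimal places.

Geometric (trials to first success), p = 0.40.
P(Y = 6) = (1−p)^5 · p = 0.07776 · 0.40 = 0.031104

0.0311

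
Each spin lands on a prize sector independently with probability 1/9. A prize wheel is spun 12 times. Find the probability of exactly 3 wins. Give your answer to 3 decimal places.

0.105

X ~ Binomial(n=12, p=0.111111).
P(X=3) = C(12,3) · p^3 · (1−p)^9
= 220 · 0.0013717 · 0.34644 = 0.10455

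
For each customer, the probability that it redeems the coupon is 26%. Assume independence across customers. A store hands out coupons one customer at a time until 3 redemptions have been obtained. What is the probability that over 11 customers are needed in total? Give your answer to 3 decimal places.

Needing more than 11 customers ⇔ fewer than 3 successes in the first 11. With X ~ Binomial(11, 0.26), P(Y > 11) = P(X ≤ 2).
  k=0: C(11,0)·0.26^0·0.74^11 = 0.03644
  k=1: C(11,1)·0.26^1·0.74^10 = 0.14083
  k=2: C(11,2)·0.26^2·0.74^9 = 0.24740
P(X ≤ 2) = 0.42466

0.425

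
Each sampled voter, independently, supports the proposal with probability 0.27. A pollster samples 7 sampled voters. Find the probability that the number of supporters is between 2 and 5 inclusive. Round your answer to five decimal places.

0.60142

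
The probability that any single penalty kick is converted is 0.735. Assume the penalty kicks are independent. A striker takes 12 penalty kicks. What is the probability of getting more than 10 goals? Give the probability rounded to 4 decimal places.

X ~ Binomial(12, 0.735); P(X ≥ 11) = Σ C(12,k) p^k (1−p)^(12−k) over k:
  k=11: C(12,11)·0.735^11·0.265^1 = 0.107544
  k=12: C(12,12)·0.735^12·0.265^0 = 0.024857
Total = 0.132401

0.1324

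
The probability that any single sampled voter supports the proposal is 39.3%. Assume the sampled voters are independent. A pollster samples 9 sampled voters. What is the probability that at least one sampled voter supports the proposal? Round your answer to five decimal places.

0.98881

P(at least one) = 1 − P(none) = 1 − (1 − 0.393)^9
= 1 − 0.0111866 = 0.9888134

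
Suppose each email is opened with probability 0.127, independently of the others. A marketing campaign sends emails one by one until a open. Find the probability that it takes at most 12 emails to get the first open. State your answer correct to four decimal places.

0.8040

Y = number of emails to the first success; geometric, p = 0.127.
P(Y ≤ 12) = 1 − (1−p)^12 = 1 − 0.195962 = 0.804038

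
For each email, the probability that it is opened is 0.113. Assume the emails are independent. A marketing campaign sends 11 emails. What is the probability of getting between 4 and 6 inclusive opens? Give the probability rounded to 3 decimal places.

0.028

X ~ Binomial(11, 0.113); P(4 ≤ X ≤ 6) = Σ C(11,k) p^k (1−p)^(11−k) over k:
  k=4: C(11,4)·0.113^4·0.887^7 = 0.02324
  k=5: C(11,5)·0.113^5·0.887^6 = 0.00415
  k=6: C(11,6)·0.113^6·0.887^5 = 0.00053
Total = 0.02792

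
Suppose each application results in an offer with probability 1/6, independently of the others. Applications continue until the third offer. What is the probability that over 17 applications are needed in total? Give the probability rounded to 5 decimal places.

0.44352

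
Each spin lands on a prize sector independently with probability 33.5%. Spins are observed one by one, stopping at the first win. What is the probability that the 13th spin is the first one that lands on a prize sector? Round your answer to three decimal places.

0.003

Geometric (trials to first success), p = 0.335.
P(Y = 13) = (1−p)^12 · p = 0.0074793 · 0.335 = 0.00251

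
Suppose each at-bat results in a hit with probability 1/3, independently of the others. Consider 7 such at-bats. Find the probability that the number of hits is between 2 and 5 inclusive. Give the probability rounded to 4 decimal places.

0.7298

X ~ Binomial(7, 0.333333); P(2 ≤ X ≤ 5) = Σ C(7,k) p^k (1−p)^(7−k) over k:
  k=2: C(7,2)·0.333333^2·0.666667^5 = 0.307270
  k=3: C(7,3)·0.333333^3·0.666667^4 = 0.256059
  k=4: C(7,4)·0.333333^4·0.666667^3 = 0.128029
  k=5: C(7,5)·0.333333^5·0.666667^2 = 0.038409
Total = 0.729767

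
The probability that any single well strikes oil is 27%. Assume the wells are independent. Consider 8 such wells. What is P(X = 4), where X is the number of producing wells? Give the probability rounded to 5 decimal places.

0.10564

X ~ Binomial(n=8, p=0.27).
P(X=4) = C(8,4) · p^4 · (1−p)^4
= 70 · 0.0053144 · 0.28398 = 0.1056439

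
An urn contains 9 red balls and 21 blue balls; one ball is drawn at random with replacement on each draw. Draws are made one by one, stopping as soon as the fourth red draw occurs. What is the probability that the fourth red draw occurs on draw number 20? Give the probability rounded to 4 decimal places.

Y = trial on which the fourth success occurs; negative binomial, r=4, p=0.30.
P(Y=20) = C(19,3) · p^4 · (1−p)^16
= 969 · 0.0081 · 0.0033233 = 0.026084

0.0261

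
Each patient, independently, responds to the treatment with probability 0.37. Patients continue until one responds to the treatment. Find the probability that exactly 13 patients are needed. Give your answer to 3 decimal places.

Geometric (trials to first success), p = 0.37.
P(Y = 13) = (1−p)^12 · p = 0.0039092 · 0.37 = 0.00145

0.001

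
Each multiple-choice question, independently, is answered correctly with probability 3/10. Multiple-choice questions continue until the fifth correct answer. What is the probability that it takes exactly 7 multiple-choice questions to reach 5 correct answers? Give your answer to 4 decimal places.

0.0179

Y = trial on which the fifth success occurs; negative binomial, r=5, p=0.30.
P(Y=7) = C(6,4) · p^5 · (1−p)^2
= 15 · 0.00243 · 0.49 = 0.017861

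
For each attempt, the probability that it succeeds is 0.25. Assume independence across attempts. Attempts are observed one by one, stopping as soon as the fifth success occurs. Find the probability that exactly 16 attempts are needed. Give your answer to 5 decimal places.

0.05630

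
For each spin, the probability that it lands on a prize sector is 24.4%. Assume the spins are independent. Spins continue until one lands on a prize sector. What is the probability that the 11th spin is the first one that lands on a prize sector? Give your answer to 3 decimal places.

0.015

Geometric (trials to first success), p = 0.244.
P(Y = 11) = (1−p)^10 · p = 0.060984 · 0.244 = 0.01488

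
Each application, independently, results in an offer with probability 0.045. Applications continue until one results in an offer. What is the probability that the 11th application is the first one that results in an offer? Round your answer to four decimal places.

0.0284

Geometric (trials to first success), p = 0.045.
P(Y = 11) = (1−p)^10 · p = 0.63101 · 0.045 = 0.028395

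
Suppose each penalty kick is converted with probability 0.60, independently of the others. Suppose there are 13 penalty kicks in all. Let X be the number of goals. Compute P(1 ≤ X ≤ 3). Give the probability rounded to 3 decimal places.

X ~ Binomial(13, 0.60); P(1 ≤ X ≤ 3) = Σ C(13,k) p^k (1−p)^(13−k) over k:
  k=1: C(13,1)·0.60^1·0.40^12 = 0.00013
  k=2: C(13,2)·0.60^2·0.40^11 = 0.00118
  k=3: C(13,3)·0.60^3·0.40^10 = 0.00648
Total = 0.00779

0.008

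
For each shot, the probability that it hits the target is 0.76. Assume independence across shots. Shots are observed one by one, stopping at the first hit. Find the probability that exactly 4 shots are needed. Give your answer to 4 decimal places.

Geometric (trials to first success), p = 0.76.
P(Y = 4) = (1−p)^3 · p = 0.013824 · 0.76 = 0.010506

0.0105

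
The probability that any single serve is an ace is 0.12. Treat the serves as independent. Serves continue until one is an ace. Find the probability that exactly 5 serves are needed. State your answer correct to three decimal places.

Geometric (trials to first success), p = 0.12.
P(Y = 5) = (1−p)^4 · p = 0.5997 · 0.12 = 0.07196

0.072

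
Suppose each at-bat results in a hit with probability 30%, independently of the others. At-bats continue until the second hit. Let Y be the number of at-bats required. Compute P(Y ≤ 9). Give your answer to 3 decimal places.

0.804

Finishing within 9 at-bats ⇔ at least 2 successes in the first 9. With X ~ Binomial(9, 0.30), P(Y ≤ 9) = 1 − P(X ≤ 1).
  k=0: C(9,0)·0.30^0·0.70^9 = 0.04035
  k=1: C(9,1)·0.30^1·0.70^8 = 0.15565
1 − 0.19600 = 0.80400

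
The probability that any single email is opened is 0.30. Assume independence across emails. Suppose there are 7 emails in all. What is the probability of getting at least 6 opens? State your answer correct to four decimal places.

0.0038

X ~ Binomial(7, 0.30); P(X ≥ 6) = Σ C(7,k) p^k (1−p)^(7−k) over k:
  k=6: C(7,6)·0.30^6·0.70^1 = 0.003572
  k=7: C(7,7)·0.30^7·0.70^0 = 0.000219
Total = 0.003791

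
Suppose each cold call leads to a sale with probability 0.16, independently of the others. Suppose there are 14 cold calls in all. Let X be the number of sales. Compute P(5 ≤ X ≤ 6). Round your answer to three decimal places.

0.056

X ~ Binomial(14, 0.16); P(5 ≤ X ≤ 6) = Σ C(14,k) p^k (1−p)^(14−k) over k:
  k=5: C(14,5)·0.16^5·0.84^9 = 0.04371
  k=6: C(14,6)·0.16^6·0.84^8 = 0.01249
Total = 0.05620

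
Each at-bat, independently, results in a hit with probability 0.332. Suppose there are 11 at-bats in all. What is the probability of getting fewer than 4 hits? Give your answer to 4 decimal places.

0.4764

X ~ Binomial(11, 0.332); P(X ≤ 3) = Σ C(11,k) p^k (1−p)^(11−k) over k:
  k=0: C(11,0)·0.332^0·0.668^11 = 0.011818
  k=1: C(11,1)·0.332^1·0.668^10 = 0.064609
  k=2: C(11,2)·0.332^2·0.668^9 = 0.160556
  k=3: C(11,3)·0.332^3·0.668^8 = 0.239392
Total = 0.476376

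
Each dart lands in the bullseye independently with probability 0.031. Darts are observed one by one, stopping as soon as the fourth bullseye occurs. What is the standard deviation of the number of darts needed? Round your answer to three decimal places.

Y = total darts until the fourth success; negative binomial with r=4, p=0.031.
SD(Y) = √[r(1−p)/p²] = √(4033.29865) = 63.50826

63.508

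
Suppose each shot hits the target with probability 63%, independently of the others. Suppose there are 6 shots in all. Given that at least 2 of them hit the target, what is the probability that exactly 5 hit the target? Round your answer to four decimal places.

0.2268

X ~ Binomial(6, 0.63). Want P(X=5 | X≥2) = P(X=5) / P(X≥2).
P(X=5) = C(6,5)·0.63^5·0.37^1 = 0.220321
P(X≥2) = 1 − 0.002566 − 0.026212 = 0.971222
Ratio = 0.220321 / 0.971222 = 0.226849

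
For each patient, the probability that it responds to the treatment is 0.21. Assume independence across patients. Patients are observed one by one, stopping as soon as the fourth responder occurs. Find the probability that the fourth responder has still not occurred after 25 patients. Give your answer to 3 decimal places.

Needing more than 25 patients ⇔ fewer than 4 successes in the first 25. With X ~ Binomial(25, 0.21), P(Y > 25) = P(X ≤ 3).
  k=0: C(25,0)·0.21^0·0.79^25 = 0.00276
  k=1: C(25,1)·0.21^1·0.79^24 = 0.01833
  k=2: C(25,2)·0.21^2·0.79^23 = 0.05848
  k=3: C(25,3)·0.21^3·0.79^22 = 0.11917
P(X ≤ 3) = 0.19874

0.199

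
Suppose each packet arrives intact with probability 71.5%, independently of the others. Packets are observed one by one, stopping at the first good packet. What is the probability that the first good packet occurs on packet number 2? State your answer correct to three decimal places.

Geometric (trials to first success), p = 0.715.
P(Y = 2) = (1−p)^1 · p = 0.285 · 0.715 = 0.20378

0.204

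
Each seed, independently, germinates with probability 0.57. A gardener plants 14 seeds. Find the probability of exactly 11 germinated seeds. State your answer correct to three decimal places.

0.060

X ~ Binomial(n=14, p=0.57).
P(X=11) = C(14,11) · p^11 · (1−p)^3
= 364 · 0.0020636 · 0.079507 = 0.05972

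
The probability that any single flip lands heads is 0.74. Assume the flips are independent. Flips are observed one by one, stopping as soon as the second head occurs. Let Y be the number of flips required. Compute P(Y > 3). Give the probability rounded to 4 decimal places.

Needing more than 3 flips ⇔ fewer than 2 successes in the first 3. With X ~ Binomial(3, 0.74), P(Y > 3) = P(X ≤ 1).
  k=0: C(3,0)·0.74^0·0.26^3 = 0.017576
  k=1: C(3,1)·0.74^1·0.26^2 = 0.150072
P(X ≤ 1) = 0.167648

0.1676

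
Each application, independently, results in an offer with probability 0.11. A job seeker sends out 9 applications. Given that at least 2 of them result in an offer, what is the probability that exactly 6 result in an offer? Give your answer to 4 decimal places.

X ~ Binomial(9, 0.11). Want P(X=6 | X≥2) = P(X=6) / P(X≥2).
P(X=6) = C(9,6)·0.11^6·0.89^3 = 0.000105
P(X≥2) = 1 − 0.350356 − 0.389722 = 0.259921
Ratio = 0.000105 / 0.259921 = 0.000404

0.0004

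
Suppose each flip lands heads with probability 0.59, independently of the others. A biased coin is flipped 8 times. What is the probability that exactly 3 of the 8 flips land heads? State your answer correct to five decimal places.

X ~ Binomial(n=8, p=0.59).
P(X=3) = C(8,3) · p^3 · (1−p)^5
= 56 · 0.20538 · 0.011586 = 0.1332488

0.13325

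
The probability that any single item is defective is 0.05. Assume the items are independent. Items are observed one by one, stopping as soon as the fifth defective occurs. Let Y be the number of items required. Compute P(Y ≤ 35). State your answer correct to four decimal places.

Finishing within 35 items ⇔ at least 5 successes in the first 35. With X ~ Binomial(35, 0.05), P(Y ≤ 35) = 1 − P(X ≤ 4).
  k=0: C(35,0)·0.05^0·0.95^35 = 0.166083
  k=1: C(35,1)·0.05^1·0.95^34 = 0.305943
  k=2: C(35,2)·0.05^2·0.95^33 = 0.273739
  k=3: C(35,3)·0.05^3·0.95^32 = 0.158480
  k=4: C(35,4)·0.05^4·0.95^31 = 0.066729
1 − 0.970974 = 0.029026

0.0290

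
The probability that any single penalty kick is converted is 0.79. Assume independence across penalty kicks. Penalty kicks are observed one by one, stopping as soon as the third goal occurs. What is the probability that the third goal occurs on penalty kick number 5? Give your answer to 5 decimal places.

0.13046

Y = trial on which the third success occurs; negative binomial, r=3, p=0.79.
P(Y=5) = C(4,2) · p^3 · (1−p)^2
= 6 · 0.49304 · 0.0441 = 0.1304581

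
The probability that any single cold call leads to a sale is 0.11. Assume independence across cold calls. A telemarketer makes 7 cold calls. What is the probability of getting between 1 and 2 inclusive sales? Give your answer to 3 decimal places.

X ~ Binomial(7, 0.11); P(1 ≤ X ≤ 2) = Σ C(7,k) p^k (1−p)^(7−k) over k:
  k=1: C(7,1)·0.11^1·0.89^6 = 0.38268
  k=2: C(7,2)·0.11^2·0.89^5 = 0.14189
Total = 0.52457

0.525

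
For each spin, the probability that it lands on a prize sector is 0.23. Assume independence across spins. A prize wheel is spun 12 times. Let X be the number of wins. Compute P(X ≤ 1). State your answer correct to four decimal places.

X ~ Binomial(12, 0.23); P(X ≤ 1) = Σ C(12,k) p^k (1−p)^(12−k) over k:
  k=0: C(12,0)·0.23^0·0.77^12 = 0.043440
  k=1: C(12,1)·0.23^1·0.77^11 = 0.155707
Total = 0.199147

0.1991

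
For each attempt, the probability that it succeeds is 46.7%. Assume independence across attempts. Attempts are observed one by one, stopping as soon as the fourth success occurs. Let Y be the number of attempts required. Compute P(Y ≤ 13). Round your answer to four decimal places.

Finishing within 13 attempts ⇔ at least 4 successes in the first 13. With X ~ Binomial(13, 0.467), P(Y ≤ 13) = 1 − P(X ≤ 3).
  k=0: C(13,0)·0.467^0·0.533^13 = 0.000280
  k=1: C(13,1)·0.467^1·0.533^12 = 0.003191
  k=2: C(13,2)·0.467^2·0.533^11 = 0.016778
  k=3: C(13,3)·0.467^3·0.533^10 = 0.053900
1 − 0.074149 = 0.925851

0.9259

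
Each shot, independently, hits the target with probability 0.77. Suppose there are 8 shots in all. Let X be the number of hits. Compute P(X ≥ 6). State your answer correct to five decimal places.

X ~ Binomial(8, 0.77); P(X ≥ 6) = Σ C(8,k) p^k (1−p)^(8−k) over k:
  k=6: C(8,6)·0.77^6·0.23^2 = 0.3087152
  k=7: C(8,7)·0.77^7·0.23^1 = 0.2952928
  k=8: C(8,8)·0.77^8·0.23^0 = 0.1235736
Total = 0.7275817

0.72758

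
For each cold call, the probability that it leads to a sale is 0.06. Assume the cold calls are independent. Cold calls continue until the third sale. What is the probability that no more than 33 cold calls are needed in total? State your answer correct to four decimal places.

Finishing within 33 cold calls ⇔ at least 3 successes in the first 33. With X ~ Binomial(33, 0.06), P(Y ≤ 33) = 1 − P(X ≤ 2).
  k=0: C(33,0)·0.06^0·0.94^33 = 0.129783
  k=1: C(33,1)·0.06^1·0.94^32 = 0.273374
  k=2: C(33,2)·0.06^2·0.94^31 = 0.279190
1 − 0.682347 = 0.317653

0.3177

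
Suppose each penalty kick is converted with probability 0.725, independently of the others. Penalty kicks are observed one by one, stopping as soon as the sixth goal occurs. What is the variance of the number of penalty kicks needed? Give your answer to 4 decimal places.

3.1391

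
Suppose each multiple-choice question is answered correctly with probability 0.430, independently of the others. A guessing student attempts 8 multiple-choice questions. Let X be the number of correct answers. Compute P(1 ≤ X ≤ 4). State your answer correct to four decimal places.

X ~ Binomial(8, 0.43); P(1 ≤ X ≤ 4) = Σ C(8,k) p^k (1−p)^(8−k) over k:
  k=1: C(8,1)·0.43^1·0.57^7 = 0.067248
  k=2: C(8,2)·0.43^2·0.57^6 = 0.177560
  k=3: C(8,3)·0.43^3·0.57^5 = 0.267897
  k=4: C(8,4)·0.43^4·0.57^4 = 0.252622
Total = 0.765327

0.7653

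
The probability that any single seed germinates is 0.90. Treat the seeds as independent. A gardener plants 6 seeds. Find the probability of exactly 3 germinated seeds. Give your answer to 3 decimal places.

X ~ Binomial(n=6, p=0.90).
P(X=3) = C(6,3) · p^3 · (1−p)^3
= 20 · 0.729 · 0.001 = 0.01458

0.015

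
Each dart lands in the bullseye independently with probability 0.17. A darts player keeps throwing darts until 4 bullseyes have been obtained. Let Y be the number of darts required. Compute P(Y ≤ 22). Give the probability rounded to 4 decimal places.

0.5285

Finishing within 22 darts ⇔ at least 4 successes in the first 22. With X ~ Binomial(22, 0.17), P(Y ≤ 22) = 1 − P(X ≤ 3).
  k=0: C(22,0)·0.17^0·0.83^22 = 0.016585
  k=1: C(22,1)·0.17^1·0.83^21 = 0.074733
  k=2: C(22,2)·0.17^2·0.83^20 = 0.160721
  k=3: C(22,3)·0.17^3·0.83^19 = 0.219458
1 − 0.471497 = 0.528503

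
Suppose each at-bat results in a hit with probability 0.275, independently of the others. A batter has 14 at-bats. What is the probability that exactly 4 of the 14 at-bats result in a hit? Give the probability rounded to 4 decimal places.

X ~ Binomial(n=14, p=0.275).
P(X=4) = C(14,4) · p^4 · (1−p)^10
= 1001 · 0.0057191 · 0.040122 = 0.229691

0.2297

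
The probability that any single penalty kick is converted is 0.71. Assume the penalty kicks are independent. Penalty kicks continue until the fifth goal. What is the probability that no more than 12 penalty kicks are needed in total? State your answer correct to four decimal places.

0.9924

Finishing within 12 penalty kicks ⇔ at least 5 successes in the first 12. With X ~ Binomial(12, 0.71), P(Y ≤ 12) = 1 − P(X ≤ 4).
  k=0: C(12,0)·0.71^0·0.29^12 = 0.000000
  k=1: C(12,1)·0.71^1·0.29^11 = 0.000010
  k=2: C(12,2)·0.71^2·0.29^10 = 0.000140
  k=3: C(12,3)·0.71^3·0.29^9 = 0.001142
  k=4: C(12,4)·0.71^4·0.29^8 = 0.006292
1 − 0.007586 = 0.992414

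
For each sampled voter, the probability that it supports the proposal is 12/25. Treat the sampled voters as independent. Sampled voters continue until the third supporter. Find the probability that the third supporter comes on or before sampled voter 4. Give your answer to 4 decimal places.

0.2831

Finishing within 4 sampled voters ⇔ at least 3 successes in the first 4. With X ~ Binomial(4, 0.48), P(Y ≤ 4) = 1 − P(X ≤ 2).
  k=0: C(4,0)·0.48^0·0.52^4 = 0.073116
  k=1: C(4,1)·0.48^1·0.52^3 = 0.269967
  k=2: C(4,2)·0.48^2·0.52^2 = 0.373801
1 − 0.716884 = 0.283116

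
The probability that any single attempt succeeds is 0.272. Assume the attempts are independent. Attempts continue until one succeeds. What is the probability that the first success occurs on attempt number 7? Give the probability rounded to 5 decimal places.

Geometric (trials to first success), p = 0.272.
P(Y = 7) = (1−p)^6 · p = 0.14886 · 0.272 = 0.0404909

0.04049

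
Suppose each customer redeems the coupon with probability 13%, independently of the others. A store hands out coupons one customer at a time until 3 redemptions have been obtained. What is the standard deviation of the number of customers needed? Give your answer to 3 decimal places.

12.427

Y = total customers until the third success; negative binomial with r=3, p=0.13.
SD(Y) = √[r(1−p)/p²] = √(154.43787) = 12.42730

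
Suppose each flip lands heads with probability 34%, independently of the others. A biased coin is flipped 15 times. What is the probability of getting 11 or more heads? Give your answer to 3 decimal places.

X ~ Binomial(15, 0.34); P(X ≥ 11) = Σ C(15,k) p^k (1−p)^(15−k) over k:
  k=11: C(15,11)·0.34^11·0.66^4 = 0.00182
  k=12: C(15,12)·0.34^12·0.66^3 = 0.00031
  k=13: C(15,13)·0.34^13·0.66^2 = 0.00004
  k=14: C(15,14)·0.34^14·0.66^1 = 0.00000
  k=15: C(15,15)·0.34^15·0.66^0 = 0.00000
Total = 0.00217

0.002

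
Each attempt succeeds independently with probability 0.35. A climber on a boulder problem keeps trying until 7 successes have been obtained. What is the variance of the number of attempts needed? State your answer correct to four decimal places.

37.1429

Y = total attempts until the seventh success; negative binomial with r=7, p=0.35.
Var(Y) = r(1−p)/p² = 7·0.65 / 0.35² = 37.142857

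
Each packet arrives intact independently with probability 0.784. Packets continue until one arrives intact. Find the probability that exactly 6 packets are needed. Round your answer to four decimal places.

0.0004

Geometric (trials to first success), p = 0.784.
P(Y = 6) = (1−p)^5 · p = 0.00047018 · 0.784 = 0.000369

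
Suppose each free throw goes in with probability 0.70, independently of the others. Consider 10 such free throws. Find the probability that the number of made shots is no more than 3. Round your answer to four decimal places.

0.0106

X ~ Binomial(10, 0.70); P(X ≤ 3) = Σ C(10,k) p^k (1−p)^(10−k) over k:
  k=0: C(10,0)·0.70^0·0.30^10 = 0.000006
  k=1: C(10,1)·0.70^1·0.30^9 = 0.000138
  k=2: C(10,2)·0.70^2·0.30^8 = 0.001447
  k=3: C(10,3)·0.70^3·0.30^7 = 0.009002
Total = 0.010592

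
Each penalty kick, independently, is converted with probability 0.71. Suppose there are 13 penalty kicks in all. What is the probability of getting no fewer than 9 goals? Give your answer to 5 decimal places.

X ~ Binomial(13, 0.71); P(X ≥ 9) = Σ C(13,k) p^k (1−p)^(13−k) over k:
  k=9: C(13,9)·0.71^9·0.29^4 = 0.2318586
  k=10: C(13,10)·0.71^10·0.29^3 = 0.2270615
  k=11: C(13,11)·0.71^11·0.29^2 = 0.1516116
  k=12: C(13,12)·0.71^12·0.29^1 = 0.0618645
  k=13: C(13,13)·0.71^13·0.29^0 = 0.0116509
Total = 0.6840471

0.68405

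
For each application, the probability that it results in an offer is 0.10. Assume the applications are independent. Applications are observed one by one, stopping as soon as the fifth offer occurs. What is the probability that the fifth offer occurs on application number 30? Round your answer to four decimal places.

Y = trial on which the fifth success occurs; negative binomial, r=5, p=0.10.
P(Y=30) = C(29,4) · p^5 · (1−p)^25
= 23751 · 1e-05 · 0.07179 = 0.017051

0.0171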